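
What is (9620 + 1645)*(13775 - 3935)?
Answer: 110847600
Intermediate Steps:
(9620 + 1645)*(13775 - 3935) = 11265*9840 = 110847600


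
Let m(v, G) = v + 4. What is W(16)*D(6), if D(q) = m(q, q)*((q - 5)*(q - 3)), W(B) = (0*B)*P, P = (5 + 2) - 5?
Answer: 0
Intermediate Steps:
m(v, G) = 4 + v
P = 2 (P = 7 - 5 = 2)
W(B) = 0 (W(B) = (0*B)*2 = 0*2 = 0)
D(q) = (-5 + q)*(-3 + q)*(4 + q) (D(q) = (4 + q)*((q - 5)*(q - 3)) = (4 + q)*((-5 + q)*(-3 + q)) = (-5 + q)*(-3 + q)*(4 + q))
W(16)*D(6) = 0*((4 + 6)*(15 + 6² - 8*6)) = 0*(10*(15 + 36 - 48)) = 0*(10*3) = 0*30 = 0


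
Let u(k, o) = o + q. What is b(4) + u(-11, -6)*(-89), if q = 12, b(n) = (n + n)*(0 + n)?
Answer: -502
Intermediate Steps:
b(n) = 2*n² (b(n) = (2*n)*n = 2*n²)
u(k, o) = 12 + o (u(k, o) = o + 12 = 12 + o)
b(4) + u(-11, -6)*(-89) = 2*4² + (12 - 6)*(-89) = 2*16 + 6*(-89) = 32 - 534 = -502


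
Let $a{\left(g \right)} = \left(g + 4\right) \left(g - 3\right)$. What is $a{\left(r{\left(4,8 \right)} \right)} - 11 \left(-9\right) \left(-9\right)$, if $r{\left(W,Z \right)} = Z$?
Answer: $-831$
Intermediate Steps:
$a{\left(g \right)} = \left(-3 + g\right) \left(4 + g\right)$ ($a{\left(g \right)} = \left(4 + g\right) \left(-3 + g\right) = \left(-3 + g\right) \left(4 + g\right)$)
$a{\left(r{\left(4,8 \right)} \right)} - 11 \left(-9\right) \left(-9\right) = \left(-12 + 8 + 8^{2}\right) - 11 \left(-9\right) \left(-9\right) = \left(-12 + 8 + 64\right) - \left(-99\right) \left(-9\right) = 60 - 891 = -831$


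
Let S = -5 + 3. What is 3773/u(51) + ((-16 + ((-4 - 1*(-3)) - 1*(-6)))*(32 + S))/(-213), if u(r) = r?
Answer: 273493/3621 ≈ 75.530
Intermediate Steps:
S = -2
3773/u(51) + ((-16 + ((-4 - 1*(-3)) - 1*(-6)))*(32 + S))/(-213) = 3773/51 + ((-16 + ((-4 - 1*(-3)) - 1*(-6)))*(32 - 2))/(-213) = 3773*(1/51) + ((-16 + ((-4 + 3) + 6))*30)*(-1/213) = 3773/51 + ((-16 + (-1 + 6))*30)*(-1/213) = 3773/51 + ((-16 + 5)*30)*(-1/213) = 3773/51 - 11*30*(-1/213) = 3773/51 - 330*(-1/213) = 3773/51 + 110/71 = 273493/3621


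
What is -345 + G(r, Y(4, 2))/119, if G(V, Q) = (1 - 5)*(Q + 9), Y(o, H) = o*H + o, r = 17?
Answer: -5877/17 ≈ -345.71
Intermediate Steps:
Y(o, H) = o + H*o (Y(o, H) = H*o + o = o + H*o)
G(V, Q) = -36 - 4*Q (G(V, Q) = -4*(9 + Q) = -36 - 4*Q)
-345 + G(r, Y(4, 2))/119 = -345 + (-36 - 16*(1 + 2))/119 = -345 + (-36 - 16*3)*(1/119) = -345 + (-36 - 4*12)*(1/119) = -345 + (-36 - 48)*(1/119) = -345 - 84*1/119 = -345 - 12/17 = -5877/17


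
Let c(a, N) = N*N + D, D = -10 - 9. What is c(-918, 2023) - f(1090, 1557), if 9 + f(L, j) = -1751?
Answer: 4094270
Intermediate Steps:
D = -19
f(L, j) = -1760 (f(L, j) = -9 - 1751 = -1760)
c(a, N) = -19 + N**2 (c(a, N) = N*N - 19 = N**2 - 19 = -19 + N**2)
c(-918, 2023) - f(1090, 1557) = (-19 + 2023**2) - 1*(-1760) = (-19 + 4092529) + 1760 = 4092510 + 1760 = 4094270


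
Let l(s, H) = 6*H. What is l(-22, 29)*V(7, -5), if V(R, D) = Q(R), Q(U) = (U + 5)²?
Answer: 25056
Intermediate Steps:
Q(U) = (5 + U)²
V(R, D) = (5 + R)²
l(-22, 29)*V(7, -5) = (6*29)*(5 + 7)² = 174*12² = 174*144 = 25056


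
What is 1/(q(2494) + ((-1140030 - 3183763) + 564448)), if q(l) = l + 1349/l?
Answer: -2494/9369585045 ≈ -2.6618e-7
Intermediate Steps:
1/(q(2494) + ((-1140030 - 3183763) + 564448)) = 1/((2494 + 1349/2494) + ((-1140030 - 3183763) + 564448)) = 1/((2494 + 1349*(1/2494)) + (-4323793 + 564448)) = 1/((2494 + 1349/2494) - 3759345) = 1/(6221385/2494 - 3759345) = 1/(-9369585045/2494) = -2494/9369585045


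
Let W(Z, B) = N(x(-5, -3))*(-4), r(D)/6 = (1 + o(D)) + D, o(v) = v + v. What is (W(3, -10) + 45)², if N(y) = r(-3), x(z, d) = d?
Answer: 56169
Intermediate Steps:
o(v) = 2*v
r(D) = 6 + 18*D (r(D) = 6*((1 + 2*D) + D) = 6*(1 + 3*D) = 6 + 18*D)
N(y) = -48 (N(y) = 6 + 18*(-3) = 6 - 54 = -48)
W(Z, B) = 192 (W(Z, B) = -48*(-4) = 192)
(W(3, -10) + 45)² = (192 + 45)² = 237² = 56169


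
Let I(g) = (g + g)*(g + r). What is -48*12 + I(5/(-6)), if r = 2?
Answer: -10403/18 ≈ -577.94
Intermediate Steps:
I(g) = 2*g*(2 + g) (I(g) = (g + g)*(g + 2) = (2*g)*(2 + g) = 2*g*(2 + g))
-48*12 + I(5/(-6)) = -48*12 + 2*(5/(-6))*(2 + 5/(-6)) = -576 + 2*(5*(-⅙))*(2 + 5*(-⅙)) = -576 + 2*(-⅚)*(2 - ⅚) = -576 + 2*(-⅚)*(7/6) = -576 - 35/18 = -10403/18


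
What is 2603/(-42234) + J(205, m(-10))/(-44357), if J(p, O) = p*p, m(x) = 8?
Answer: -1890345121/1873373538 ≈ -1.0091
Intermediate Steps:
J(p, O) = p²
2603/(-42234) + J(205, m(-10))/(-44357) = 2603/(-42234) + 205²/(-44357) = 2603*(-1/42234) + 42025*(-1/44357) = -2603/42234 - 42025/44357 = -1890345121/1873373538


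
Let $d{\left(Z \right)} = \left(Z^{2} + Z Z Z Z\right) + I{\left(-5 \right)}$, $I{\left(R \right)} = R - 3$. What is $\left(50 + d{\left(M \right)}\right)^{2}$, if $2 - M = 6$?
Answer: $98596$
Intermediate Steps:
$I{\left(R \right)} = -3 + R$
$M = -4$ ($M = 2 - 6 = -4$)
$d{\left(Z \right)} = -8 + Z^{2} + Z^{4}$ ($d{\left(Z \right)} = \left(Z^{2} + Z Z Z Z\right) - 8 = \left(Z^{2} + Z^{2} Z Z\right) - 8 = \left(Z^{2} + Z^{3} Z\right) - 8 = \left(Z^{2} + Z^{4}\right) - 8 = -8 + Z^{2} + Z^{4}$)
$\left(50 + d{\left(M \right)}\right)^{2} = \left(50 + \left(-8 + \left(-4\right)^{2} + \left(-4\right)^{4}\right)\right)^{2} = \left(50 + \left(-8 + 16 + 256\right)\right)^{2} = \left(50 + 264\right)^{2} = 314^{2} = 98596$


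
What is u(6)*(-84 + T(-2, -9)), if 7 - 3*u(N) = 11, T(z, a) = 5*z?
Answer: 376/3 ≈ 125.33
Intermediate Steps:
u(N) = -4/3 (u(N) = 7/3 - ⅓*11 = 7/3 - 11/3 = -4/3)
u(6)*(-84 + T(-2, -9)) = -4*(-84 + 5*(-2))/3 = -4*(-84 - 10)/3 = -4/3*(-94) = 376/3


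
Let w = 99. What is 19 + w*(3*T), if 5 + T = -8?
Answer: -3842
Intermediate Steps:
T = -13 (T = -5 - 8 = -13)
19 + w*(3*T) = 19 + 99*(3*(-13)) = 19 + 99*(-39) = 19 - 3861 = -3842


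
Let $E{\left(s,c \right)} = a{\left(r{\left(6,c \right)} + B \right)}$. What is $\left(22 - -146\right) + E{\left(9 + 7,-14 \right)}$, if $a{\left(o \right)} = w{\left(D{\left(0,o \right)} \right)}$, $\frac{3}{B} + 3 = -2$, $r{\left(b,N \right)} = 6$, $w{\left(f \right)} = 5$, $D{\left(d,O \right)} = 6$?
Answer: $173$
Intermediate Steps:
$B = - \frac{3}{5}$ ($B = \frac{3}{-3 - 2} = \frac{3}{-5} = 3 \left(- \frac{1}{5}\right) = - \frac{3}{5} \approx -0.6$)
$a{\left(o \right)} = 5$
$E{\left(s,c \right)} = 5$
$\left(22 - -146\right) + E{\left(9 + 7,-14 \right)} = \left(22 - -146\right) + 5 = \left(22 + 146\right) + 5 = 168 + 5 = 173$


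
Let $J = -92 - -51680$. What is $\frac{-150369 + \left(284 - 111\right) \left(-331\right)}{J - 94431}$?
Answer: $\frac{207632}{42843} \approx 4.8463$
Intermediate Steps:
$J = 51588$ ($J = -92 + 51680 = 51588$)
$\frac{-150369 + \left(284 - 111\right) \left(-331\right)}{J - 94431} = \frac{-150369 + \left(284 - 111\right) \left(-331\right)}{51588 - 94431} = \frac{-150369 + 173 \left(-331\right)}{-42843} = \left(-150369 - 57263\right) \left(- \frac{1}{42843}\right) = \left(-207632\right) \left(- \frac{1}{42843}\right) = \frac{207632}{42843}$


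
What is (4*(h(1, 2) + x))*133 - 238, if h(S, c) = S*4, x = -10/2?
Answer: -770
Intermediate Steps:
x = -5 (x = -10*½ = -5)
h(S, c) = 4*S
(4*(h(1, 2) + x))*133 - 238 = (4*(4*1 - 5))*133 - 238 = (4*(4 - 5))*133 - 238 = (4*(-1))*133 - 238 = -4*133 - 238 = -532 - 238 = -770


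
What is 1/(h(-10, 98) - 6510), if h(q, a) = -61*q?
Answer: -1/5900 ≈ -0.00016949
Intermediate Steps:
1/(h(-10, 98) - 6510) = 1/(-61*(-10) - 6510) = 1/(610 - 6510) = 1/(-5900) = -1/5900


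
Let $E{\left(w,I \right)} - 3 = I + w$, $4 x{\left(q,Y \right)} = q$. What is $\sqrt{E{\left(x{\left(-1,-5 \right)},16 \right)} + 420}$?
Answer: $\frac{3 \sqrt{195}}{2} \approx 20.946$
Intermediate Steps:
$x{\left(q,Y \right)} = \frac{q}{4}$
$E{\left(w,I \right)} = 3 + I + w$ ($E{\left(w,I \right)} = 3 + \left(I + w\right) = 3 + I + w$)
$\sqrt{E{\left(x{\left(-1,-5 \right)},16 \right)} + 420} = \sqrt{\left(3 + 16 + \frac{1}{4} \left(-1\right)\right) + 420} = \sqrt{\left(3 + 16 - \frac{1}{4}\right) + 420} = \sqrt{\frac{75}{4} + 420} = \sqrt{\frac{1755}{4}} = \frac{3 \sqrt{195}}{2}$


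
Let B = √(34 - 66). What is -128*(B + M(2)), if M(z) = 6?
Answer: -768 - 512*I*√2 ≈ -768.0 - 724.08*I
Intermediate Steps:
B = 4*I*√2 (B = √(-32) = 4*I*√2 ≈ 5.6569*I)
-128*(B + M(2)) = -128*(4*I*√2 + 6) = -128*(6 + 4*I*√2) = -768 - 512*I*√2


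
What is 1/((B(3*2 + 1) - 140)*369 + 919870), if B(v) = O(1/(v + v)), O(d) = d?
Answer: 14/12155309 ≈ 1.1518e-6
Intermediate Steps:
B(v) = 1/(2*v) (B(v) = 1/(v + v) = 1/(2*v))
1/((B(3*2 + 1) - 140)*369 + 919870) = 1/((1/(2*(3*2 + 1)) - 140)*369 + 919870) = 1/((1/(2*(6 + 1)) - 140)*369 + 919870) = 1/(((½)/7 - 140)*369 + 919870) = 1/(((½)*(⅐) - 140)*369 + 919870) = 1/((1/14 - 140)*369 + 919870) = 1/(-1959/14*369 + 919870) = 1/(-722871/14 + 919870) = 1/(12155309/14) = 14/12155309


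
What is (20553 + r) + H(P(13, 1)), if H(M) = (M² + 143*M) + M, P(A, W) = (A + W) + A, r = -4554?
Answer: 20616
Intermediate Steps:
P(A, W) = W + 2*A
H(M) = M² + 144*M
(20553 + r) + H(P(13, 1)) = (20553 - 4554) + (1 + 2*13)*(144 + (1 + 2*13)) = 15999 + (1 + 26)*(144 + (1 + 26)) = 15999 + 27*(144 + 27) = 15999 + 27*171 = 15999 + 4617 = 20616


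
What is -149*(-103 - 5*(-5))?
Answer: 11622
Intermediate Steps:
-149*(-103 - 5*(-5)) = -149*(-103 + 25) = -149*(-78) = 11622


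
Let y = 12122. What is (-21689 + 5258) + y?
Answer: -4309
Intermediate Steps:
(-21689 + 5258) + y = (-21689 + 5258) + 12122 = -16431 + 12122 = -4309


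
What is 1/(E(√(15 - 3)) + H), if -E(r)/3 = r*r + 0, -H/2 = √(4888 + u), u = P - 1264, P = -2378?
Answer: 9/922 - √1246/1844 ≈ -0.0093811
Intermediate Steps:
u = -3642 (u = -2378 - 1264 = -3642)
H = -2*√1246 (H = -2*√(4888 - 3642) = -2*√1246 ≈ -70.597)
E(r) = -3*r² (E(r) = -3*(r*r + 0) = -3*(r² + 0) = -3*r²)
1/(E(√(15 - 3)) + H) = 1/(-3*(√(15 - 3))² - 2*√1246) = 1/(-3*(√12)² - 2*√1246) = 1/(-3*(2*√3)² - 2*√1246) = 1/(-3*12 - 2*√1246) = 1/(-36 - 2*√1246)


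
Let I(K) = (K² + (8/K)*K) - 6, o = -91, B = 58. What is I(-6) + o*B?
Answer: -5240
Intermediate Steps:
I(K) = 2 + K² (I(K) = (K² + 8) - 6 = (8 + K²) - 6 = 2 + K²)
I(-6) + o*B = (2 + (-6)²) - 91*58 = (2 + 36) - 5278 = 38 - 5278 = -5240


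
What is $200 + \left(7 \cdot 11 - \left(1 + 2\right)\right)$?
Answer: $274$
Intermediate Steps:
$200 + \left(7 \cdot 11 - \left(1 + 2\right)\right) = 200 + \left(77 - 3\right) = 200 + 74 = 274$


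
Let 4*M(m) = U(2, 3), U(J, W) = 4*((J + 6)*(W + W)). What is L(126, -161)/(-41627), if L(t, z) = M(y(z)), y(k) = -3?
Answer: -48/41627 ≈ -0.0011531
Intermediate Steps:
U(J, W) = 8*W*(6 + J) (U(J, W) = 4*((6 + J)*(2*W)) = 4*(2*W*(6 + J)) = 8*W*(6 + J))
M(m) = 48 (M(m) = (8*3*(6 + 2))/4 = (8*3*8)/4 = (¼)*192 = 48)
L(t, z) = 48
L(126, -161)/(-41627) = 48/(-41627) = 48*(-1/41627) = -48/41627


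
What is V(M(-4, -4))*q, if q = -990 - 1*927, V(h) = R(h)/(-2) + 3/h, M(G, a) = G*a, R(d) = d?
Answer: 239625/16 ≈ 14977.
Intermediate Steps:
V(h) = 3/h - h/2 (V(h) = h/(-2) + 3/h = h*(-½) + 3/h = -h/2 + 3/h = 3/h - h/2)
q = -1917 (q = -990 - 927 = -1917)
V(M(-4, -4))*q = (3/((-4*(-4))) - (-2)*(-4))*(-1917) = (3/16 - ½*16)*(-1917) = (3*(1/16) - 8)*(-1917) = (3/16 - 8)*(-1917) = -125/16*(-1917) = 239625/16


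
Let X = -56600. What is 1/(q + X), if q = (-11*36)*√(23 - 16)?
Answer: -7075/400307786 + 99*√7/800615572 ≈ -1.7347e-5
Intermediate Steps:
q = -396*√7 ≈ -1047.7
1/(q + X) = 1/(-396*√7 - 56600) = 1/(-56600 - 396*√7)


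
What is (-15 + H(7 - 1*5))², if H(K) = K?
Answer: 169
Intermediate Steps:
(-15 + H(7 - 1*5))² = (-15 + (7 - 1*5))² = (-15 + (7 - 5))² = (-15 + 2)² = (-13)² = 169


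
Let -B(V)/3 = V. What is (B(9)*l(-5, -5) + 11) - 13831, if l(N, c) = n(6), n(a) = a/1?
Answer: -13982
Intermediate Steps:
B(V) = -3*V
n(a) = a (n(a) = a*1 = a)
l(N, c) = 6
(B(9)*l(-5, -5) + 11) - 13831 = (-3*9*6 + 11) - 13831 = (-27*6 + 11) - 13831 = (-162 + 11) - 13831 = -151 - 13831 = -13982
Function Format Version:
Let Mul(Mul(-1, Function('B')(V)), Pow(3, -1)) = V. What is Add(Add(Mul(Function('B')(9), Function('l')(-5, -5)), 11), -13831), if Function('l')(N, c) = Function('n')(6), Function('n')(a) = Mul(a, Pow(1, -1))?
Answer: -13982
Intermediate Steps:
Function('B')(V) = Mul(-3, V)
Function('n')(a) = a (Function('n')(a) = Mul(a, 1) = a)
Function('l')(N, c) = 6
Add(Add(Mul(Function('B')(9), Function('l')(-5, -5)), 11), -13831) = Add(Add(Mul(Mul(-3, 9), 6), 11), -13831) = Add(Add(Mul(-27, 6), 11), -13831) = Add(Add(-162, 11), -13831) = Add(-151, -13831) = -13982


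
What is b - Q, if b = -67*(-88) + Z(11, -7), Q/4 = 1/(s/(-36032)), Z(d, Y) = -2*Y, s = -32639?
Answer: 192752362/32639 ≈ 5905.6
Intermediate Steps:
Q = 144128/32639 (Q = 4/((-32639/(-36032))) = 4/((-32639*(-1/36032))) = 4/(32639/36032) = 4*(36032/32639) = 144128/32639 ≈ 4.4158)
b = 5910 (b = -67*(-88) - 2*(-7) = 5896 + 14 = 5910)
b - Q = 5910 - 1*144128/32639 = 5910 - 144128/32639 = 192752362/32639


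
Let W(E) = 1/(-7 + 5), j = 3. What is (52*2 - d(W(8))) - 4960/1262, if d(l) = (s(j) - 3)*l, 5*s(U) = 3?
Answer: 311934/3155 ≈ 98.870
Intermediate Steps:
s(U) = ⅗ (s(U) = (⅕)*3 = ⅗)
W(E) = -½ (W(E) = 1/(-2) = -½)
d(l) = -12*l/5 (d(l) = (⅗ - 3)*l = -12*l/5)
(52*2 - d(W(8))) - 4960/1262 = (52*2 - (-12)*(-1)/(5*2)) - 4960/1262 = (104 - 1*6/5) - 4960*1/1262 = (104 - 6/5) - 2480/631 = 514/5 - 2480/631 = 311934/3155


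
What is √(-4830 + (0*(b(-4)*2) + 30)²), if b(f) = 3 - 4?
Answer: I*√3930 ≈ 62.69*I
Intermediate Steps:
b(f) = -1
√(-4830 + (0*(b(-4)*2) + 30)²) = √(-4830 + (0*(-1*2) + 30)²) = √(-4830 + (0*(-2) + 30)²) = √(-4830 + (0 + 30)²) = √(-4830 + 30²) = √(-4830 + 900) = √(-3930) = I*√3930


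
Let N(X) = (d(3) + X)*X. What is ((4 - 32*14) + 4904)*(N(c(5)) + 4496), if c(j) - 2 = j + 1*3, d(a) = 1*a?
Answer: 20631960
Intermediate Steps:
d(a) = a
c(j) = 5 + j (c(j) = 2 + (j + 1*3) = 2 + (j + 3) = 2 + (3 + j) = 5 + j)
N(X) = X*(3 + X) (N(X) = (3 + X)*X = X*(3 + X))
((4 - 32*14) + 4904)*(N(c(5)) + 4496) = ((4 - 32*14) + 4904)*((5 + 5)*(3 + (5 + 5)) + 4496) = ((4 - 448) + 4904)*(10*(3 + 10) + 4496) = (-444 + 4904)*(10*13 + 4496) = 4460*(130 + 4496) = 4460*4626 = 20631960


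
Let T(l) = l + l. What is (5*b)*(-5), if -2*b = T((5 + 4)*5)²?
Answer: 101250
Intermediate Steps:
T(l) = 2*l
b = -4050 (b = -100*(5 + 4)²/2 = -(2*(9*5))²/2 = -(2*45)²/2 = -½*90² = -½*8100 = -4050)
(5*b)*(-5) = (5*(-4050))*(-5) = -20250*(-5) = 101250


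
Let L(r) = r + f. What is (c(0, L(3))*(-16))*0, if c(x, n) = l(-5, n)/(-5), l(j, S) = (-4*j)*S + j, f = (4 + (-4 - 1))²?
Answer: 0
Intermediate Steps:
f = 1 (f = (4 - 5)² = (-1)² = 1)
L(r) = 1 + r (L(r) = r + 1 = 1 + r)
l(j, S) = j - 4*S*j (l(j, S) = -4*S*j + j = j - 4*S*j)
c(x, n) = 1 - 4*n (c(x, n) = -5*(1 - 4*n)/(-5) = (-5 + 20*n)*(-⅕) = 1 - 4*n)
(c(0, L(3))*(-16))*0 = ((1 - 4*(1 + 3))*(-16))*0 = ((1 - 4*4)*(-16))*0 = ((1 - 16)*(-16))*0 = -15*(-16)*0 = 240*0 = 0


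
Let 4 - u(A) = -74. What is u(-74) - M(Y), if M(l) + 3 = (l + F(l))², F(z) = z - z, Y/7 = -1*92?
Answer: -414655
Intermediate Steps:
u(A) = 78 (u(A) = 4 - 1*(-74) = 4 + 74 = 78)
Y = -644 (Y = 7*(-1*92) = 7*(-92) = -644)
F(z) = 0
M(l) = -3 + l² (M(l) = -3 + (l + 0)² = -3 + l²)
u(-74) - M(Y) = 78 - (-3 + (-644)²) = 78 - (-3 + 414736) = 78 - 1*414733 = 78 - 414733 = -414655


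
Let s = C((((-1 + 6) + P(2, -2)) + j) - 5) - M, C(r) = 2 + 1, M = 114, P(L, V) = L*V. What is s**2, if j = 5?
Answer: 12321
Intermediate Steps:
C(r) = 3
s = -111 (s = 3 - 1*114 = 3 - 114 = -111)
s**2 = (-111)**2 = 12321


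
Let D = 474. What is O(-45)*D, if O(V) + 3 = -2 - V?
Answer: 18960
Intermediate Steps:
O(V) = -5 - V (O(V) = -3 + (-2 - V) = -5 - V)
O(-45)*D = (-5 - 1*(-45))*474 = (-5 + 45)*474 = 40*474 = 18960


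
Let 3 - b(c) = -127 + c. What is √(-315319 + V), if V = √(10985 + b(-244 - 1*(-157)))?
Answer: √(-315319 + √11202) ≈ 561.44*I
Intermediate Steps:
b(c) = 130 - c (b(c) = 3 - (-127 + c) = 3 + (127 - c) = 130 - c)
V = √11202 (V = √(10985 + (130 - (-244 - 1*(-157)))) = √(10985 + (130 - (-244 + 157))) = √(10985 + (130 - 1*(-87))) = √(10985 + (130 + 87)) = √(10985 + 217) = √11202 ≈ 105.84)
√(-315319 + V) = √(-315319 + √11202)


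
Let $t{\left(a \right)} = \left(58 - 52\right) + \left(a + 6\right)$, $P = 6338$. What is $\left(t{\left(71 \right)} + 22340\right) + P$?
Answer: $28761$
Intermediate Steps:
$t{\left(a \right)} = 12 + a$ ($t{\left(a \right)} = 6 + \left(6 + a\right) = 12 + a$)
$\left(t{\left(71 \right)} + 22340\right) + P = \left(\left(12 + 71\right) + 22340\right) + 6338 = \left(83 + 22340\right) + 6338 = 22423 + 6338 = 28761$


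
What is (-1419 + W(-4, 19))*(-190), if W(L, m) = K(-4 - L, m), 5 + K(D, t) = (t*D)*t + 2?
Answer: 270180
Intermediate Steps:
K(D, t) = -3 + D*t² (K(D, t) = -5 + ((t*D)*t + 2) = -5 + ((D*t)*t + 2) = -5 + (D*t² + 2) = -5 + (2 + D*t²) = -3 + D*t²)
W(L, m) = -3 + m²*(-4 - L) (W(L, m) = -3 + (-4 - L)*m² = -3 + m²*(-4 - L))
(-1419 + W(-4, 19))*(-190) = (-1419 + (-3 - 1*19²*(4 - 4)))*(-190) = (-1419 + (-3 - 1*361*0))*(-190) = (-1419 + (-3 + 0))*(-190) = (-1419 - 3)*(-190) = -1422*(-190) = 270180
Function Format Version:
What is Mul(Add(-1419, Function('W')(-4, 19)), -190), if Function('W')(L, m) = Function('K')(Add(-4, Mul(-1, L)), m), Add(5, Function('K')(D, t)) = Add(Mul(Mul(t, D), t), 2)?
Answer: 270180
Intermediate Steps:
Function('K')(D, t) = Add(-3, Mul(D, Pow(t, 2))) (Function('K')(D, t) = Add(-5, Add(Mul(Mul(t, D), t), 2)) = Add(-5, Add(Mul(Mul(D, t), t), 2)) = Add(-5, Add(Mul(D, Pow(t, 2)), 2)) = Add(-5, Add(2, Mul(D, Pow(t, 2)))) = Add(-3, Mul(D, Pow(t, 2))))
Function('W')(L, m) = Add(-3, Mul(Pow(m, 2), Add(-4, Mul(-1, L)))) (Function('W')(L, m) = Add(-3, Mul(Add(-4, Mul(-1, L)), Pow(m, 2))) = Add(-3, Mul(Pow(m, 2), Add(-4, Mul(-1, L)))))
Mul(Add(-1419, Function('W')(-4, 19)), -190) = Mul(Add(-1419, Add(-3, Mul(-1, Pow(19, 2), Add(4, -4)))), -190) = Mul(Add(-1419, Add(-3, Mul(-1, 361, 0))), -190) = Mul(Add(-1419, Add(-3, 0)), -190) = Mul(Add(-1419, -3), -190) = Mul(-1422, -190) = 270180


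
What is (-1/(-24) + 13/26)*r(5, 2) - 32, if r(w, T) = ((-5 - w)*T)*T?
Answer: -161/3 ≈ -53.667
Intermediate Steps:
r(w, T) = T²*(-5 - w) (r(w, T) = (T*(-5 - w))*T = T²*(-5 - w))
(-1/(-24) + 13/26)*r(5, 2) - 32 = (-1/(-24) + 13/26)*(2²*(-5 - 1*5)) - 32 = (-1*(-1/24) + 13*(1/26))*(4*(-5 - 5)) - 32 = (1/24 + ½)*(4*(-10)) - 32 = (13/24)*(-40) - 32 = -65/3 - 32 = -161/3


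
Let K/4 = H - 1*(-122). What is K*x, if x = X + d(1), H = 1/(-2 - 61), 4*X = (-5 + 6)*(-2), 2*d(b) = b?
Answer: 0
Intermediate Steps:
d(b) = b/2
X = -½ (X = ((-5 + 6)*(-2))/4 = (1*(-2))/4 = (¼)*(-2) = -½ ≈ -0.50000)
H = -1/63 (H = 1/(-63) = -1/63 ≈ -0.015873)
x = 0 (x = -½ + (½)*1 = -½ + ½ = 0)
K = 30740/63 (K = 4*(-1/63 - 1*(-122)) = 4*(-1/63 + 122) = 4*(7685/63) = 30740/63 ≈ 487.94)
K*x = (30740/63)*0 = 0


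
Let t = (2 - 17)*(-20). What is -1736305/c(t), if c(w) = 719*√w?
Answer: -347261*√3/4314 ≈ -139.42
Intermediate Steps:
t = 300 (t = -15*(-20) = 300)
-1736305/c(t) = -1736305*√3/21570 = -347261*√3/4314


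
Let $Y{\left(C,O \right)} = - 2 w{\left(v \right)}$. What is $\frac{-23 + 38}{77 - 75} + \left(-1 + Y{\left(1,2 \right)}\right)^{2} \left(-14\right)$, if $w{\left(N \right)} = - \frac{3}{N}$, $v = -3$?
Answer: $- \frac{237}{2} \approx -118.5$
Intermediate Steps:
$Y{\left(C,O \right)} = -2$ ($Y{\left(C,O \right)} = - 2 \left(- \frac{3}{-3}\right) = - 2 \left(\left(-3\right) \left(- \frac{1}{3}\right)\right) = \left(-2\right) 1 = -2$)
$\frac{-23 + 38}{77 - 75} + \left(-1 + Y{\left(1,2 \right)}\right)^{2} \left(-14\right) = \frac{-23 + 38}{77 - 75} + \left(-1 - 2\right)^{2} \left(-14\right) = \frac{15}{2} + \left(-3\right)^{2} \left(-14\right) = 15 \cdot \frac{1}{2} + 9 \left(-14\right) = \frac{15}{2} - 126 = - \frac{237}{2}$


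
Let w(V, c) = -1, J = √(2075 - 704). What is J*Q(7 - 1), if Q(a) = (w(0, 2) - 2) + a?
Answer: 3*√1371 ≈ 111.08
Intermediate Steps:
J = √1371 ≈ 37.027
Q(a) = -3 + a (Q(a) = (-1 - 2) + a = -3 + a)
J*Q(7 - 1) = √1371*(-3 + (7 - 1)) = √1371*(-3 + 6) = √1371*3 = 3*√1371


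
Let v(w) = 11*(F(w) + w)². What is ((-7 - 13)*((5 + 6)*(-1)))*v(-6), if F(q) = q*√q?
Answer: -435600 + 174240*I*√6 ≈ -4.356e+5 + 4.268e+5*I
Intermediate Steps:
F(q) = q^(3/2)
v(w) = 11*(w + w^(3/2))² (v(w) = 11*(w^(3/2) + w)² = 11*(w + w^(3/2))²)
((-7 - 13)*((5 + 6)*(-1)))*v(-6) = ((-7 - 13)*((5 + 6)*(-1)))*(11*(-6 + (-6)^(3/2))²) = (-220*(-1))*(11*(-6 - 6*I*√6)²) = (-20*(-11))*(11*(-6 - 6*I*√6)²) = 220*(11*(-6 - 6*I*√6)²) = 2420*(-6 - 6*I*√6)²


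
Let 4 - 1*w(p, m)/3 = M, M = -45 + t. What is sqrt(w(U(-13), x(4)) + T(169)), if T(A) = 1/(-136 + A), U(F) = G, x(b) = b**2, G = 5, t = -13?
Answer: sqrt(202587)/33 ≈ 13.639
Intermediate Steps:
M = -58 (M = -45 - 13 = -58)
U(F) = 5
w(p, m) = 186 (w(p, m) = 12 - 3*(-58) = 12 + 174 = 186)
sqrt(w(U(-13), x(4)) + T(169)) = sqrt(186 + 1/(-136 + 169)) = sqrt(186 + 1/33) = sqrt(6139/33) = sqrt(202587)/33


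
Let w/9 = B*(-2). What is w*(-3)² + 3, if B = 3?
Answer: -483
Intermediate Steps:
w = -54 (w = 9*(3*(-2)) = 9*(-6) = -54)
w*(-3)² + 3 = -54*(-3)² + 3 = -54*9 + 3 = -486 + 3 = -483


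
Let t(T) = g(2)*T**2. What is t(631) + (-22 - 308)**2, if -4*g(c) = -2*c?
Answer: 507061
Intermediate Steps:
g(c) = c/2 (g(c) = -(-1)*c/2 = c/2)
t(T) = T**2 (t(T) = ((1/2)*2)*T**2 = 1*T**2 = T**2)
t(631) + (-22 - 308)**2 = 631**2 + (-22 - 308)**2 = 398161 + (-330)**2 = 398161 + 108900 = 507061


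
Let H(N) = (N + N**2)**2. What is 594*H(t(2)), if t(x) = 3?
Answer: 85536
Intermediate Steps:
594*H(t(2)) = 594*(3**2*(1 + 3)**2) = 594*(9*4**2) = 594*(9*16) = 594*144 = 85536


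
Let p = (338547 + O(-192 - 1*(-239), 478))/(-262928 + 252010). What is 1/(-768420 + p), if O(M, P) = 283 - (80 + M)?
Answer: -10918/8389948263 ≈ -1.3013e-6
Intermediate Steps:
O(M, P) = 203 - M (O(M, P) = 283 + (-80 - M) = 203 - M)
p = -338703/10918 (p = (338547 + (203 - (-192 - 1*(-239))))/(-262928 + 252010) = (338547 + (203 - (-192 + 239)))/(-10918) = (338547 + (203 - 1*47))*(-1/10918) = (338547 + (203 - 47))*(-1/10918) = (338547 + 156)*(-1/10918) = 338703*(-1/10918) = -338703/10918 ≈ -31.022)
1/(-768420 + p) = 1/(-768420 - 338703/10918) = 1/(-8389948263/10918) = -10918/8389948263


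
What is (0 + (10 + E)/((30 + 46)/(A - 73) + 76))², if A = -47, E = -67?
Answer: 8100/14161 ≈ 0.57199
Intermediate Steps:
(0 + (10 + E)/((30 + 46)/(A - 73) + 76))² = (0 + (10 - 67)/((30 + 46)/(-47 - 73) + 76))² = (0 - 57/(76/(-120) + 76))² = (0 - 57/(76*(-1/120) + 76))² = (0 - 57/(-19/30 + 76))² = (0 - 57/2261/30)² = (0 - 57*30/2261)² = (0 - 90/119)² = (-90/119)² = 8100/14161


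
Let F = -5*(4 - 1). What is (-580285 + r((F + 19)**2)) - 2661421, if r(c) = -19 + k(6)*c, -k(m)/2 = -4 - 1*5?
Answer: -3241437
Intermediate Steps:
k(m) = 18 (k(m) = -2*(-4 - 1*5) = -2*(-4 - 5) = -2*(-9) = 18)
F = -15 (F = -5*3 = -15)
r(c) = -19 + 18*c
(-580285 + r((F + 19)**2)) - 2661421 = (-580285 + (-19 + 18*(-15 + 19)**2)) - 2661421 = (-580285 + (-19 + 18*4**2)) - 2661421 = (-580285 + (-19 + 18*16)) - 2661421 = (-580285 + (-19 + 288)) - 2661421 = (-580285 + 269) - 2661421 = -580016 - 2661421 = -3241437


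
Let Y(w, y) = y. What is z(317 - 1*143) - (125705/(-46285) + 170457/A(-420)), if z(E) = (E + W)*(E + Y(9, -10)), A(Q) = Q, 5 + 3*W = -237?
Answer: 8728554467/555420 ≈ 15715.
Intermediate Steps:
W = -242/3 (W = -5/3 + (1/3)*(-237) = -5/3 - 79 = -242/3 ≈ -80.667)
z(E) = (-10 + E)*(-242/3 + E) (z(E) = (E - 242/3)*(E - 10) = (-242/3 + E)*(-10 + E) = (-10 + E)*(-242/3 + E))
z(317 - 1*143) - (125705/(-46285) + 170457/A(-420)) = (2420/3 + (317 - 1*143)**2 - 272*(317 - 1*143)/3) - (125705/(-46285) + 170457/(-420)) = (2420/3 + (317 - 143)**2 - 272*(317 - 143)/3) - (125705*(-1/46285) + 170457*(-1/420)) = (2420/3 + 174**2 - 272/3*174) - (-25141/9257 - 8117/20) = (2420/3 + 30276 - 15776) - 1*(-75641889/185140) = 45920/3 + 75641889/185140 = 8728554467/555420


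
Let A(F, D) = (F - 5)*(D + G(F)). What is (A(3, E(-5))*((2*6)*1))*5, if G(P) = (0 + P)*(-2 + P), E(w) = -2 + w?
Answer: 480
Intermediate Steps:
G(P) = P*(-2 + P)
A(F, D) = (-5 + F)*(D + F*(-2 + F)) (A(F, D) = (F - 5)*(D + F*(-2 + F)) = (-5 + F)*(D + F*(-2 + F)))
(A(3, E(-5))*((2*6)*1))*5 = ((3**3 - 7*3**2 - 5*(-2 - 5) + 10*3 + (-2 - 5)*3)*((2*6)*1))*5 = ((27 - 7*9 - 5*(-7) + 30 - 7*3)*(12*1))*5 = ((27 - 63 + 35 + 30 - 21)*12)*5 = (8*12)*5 = 96*5 = 480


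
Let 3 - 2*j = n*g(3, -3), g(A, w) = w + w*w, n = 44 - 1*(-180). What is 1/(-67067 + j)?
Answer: -2/135475 ≈ -1.4763e-5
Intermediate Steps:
n = 224 (n = 44 + 180 = 224)
g(A, w) = w + w²
j = -1341/2 (j = 3/2 - 112*(-3*(1 - 3)) = 3/2 - 112*(-3*(-2)) = 3/2 - 112*6 = 3/2 - ½*1344 = 3/2 - 672 = -1341/2 ≈ -670.50)
1/(-67067 + j) = 1/(-67067 - 1341/2) = 1/(-135475/2) = -2/135475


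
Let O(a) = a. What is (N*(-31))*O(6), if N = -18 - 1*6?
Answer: 4464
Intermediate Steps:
N = -24 (N = -18 - 6 = -24)
(N*(-31))*O(6) = -24*(-31)*6 = 744*6 = 4464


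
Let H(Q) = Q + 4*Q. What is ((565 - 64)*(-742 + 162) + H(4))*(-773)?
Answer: 224602880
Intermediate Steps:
H(Q) = 5*Q
((565 - 64)*(-742 + 162) + H(4))*(-773) = ((565 - 64)*(-742 + 162) + 5*4)*(-773) = (501*(-580) + 20)*(-773) = (-290580 + 20)*(-773) = -290560*(-773) = 224602880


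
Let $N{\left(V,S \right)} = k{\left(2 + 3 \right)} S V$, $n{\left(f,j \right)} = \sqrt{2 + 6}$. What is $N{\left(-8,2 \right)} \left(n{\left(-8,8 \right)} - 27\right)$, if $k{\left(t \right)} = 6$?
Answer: $2592 - 192 \sqrt{2} \approx 2320.5$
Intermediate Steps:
$n{\left(f,j \right)} = 2 \sqrt{2}$ ($n{\left(f,j \right)} = \sqrt{8} = 2 \sqrt{2}$)
$N{\left(V,S \right)} = 6 S V$
$N{\left(-8,2 \right)} \left(n{\left(-8,8 \right)} - 27\right) = 6 \cdot 2 \left(-8\right) \left(2 \sqrt{2} - 27\right) = - 96 \left(-27 + 2 \sqrt{2}\right) = 2592 - 192 \sqrt{2}$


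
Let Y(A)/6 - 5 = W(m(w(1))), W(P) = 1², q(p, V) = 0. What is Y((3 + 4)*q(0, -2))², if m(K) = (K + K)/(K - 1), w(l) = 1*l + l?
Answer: 1296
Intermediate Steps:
w(l) = 2*l (w(l) = l + l = 2*l)
m(K) = 2*K/(-1 + K) (m(K) = (2*K)/(-1 + K) = 2*K/(-1 + K))
W(P) = 1
Y(A) = 36 (Y(A) = 30 + 6*1 = 30 + 6 = 36)
Y((3 + 4)*q(0, -2))² = 36² = 1296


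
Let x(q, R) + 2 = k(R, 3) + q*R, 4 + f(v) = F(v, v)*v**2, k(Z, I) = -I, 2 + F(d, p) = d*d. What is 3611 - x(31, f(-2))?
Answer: 3492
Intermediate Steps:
F(d, p) = -2 + d**2 (F(d, p) = -2 + d*d = -2 + d**2)
f(v) = -4 + v**2*(-2 + v**2) (f(v) = -4 + (-2 + v**2)*v**2 = -4 + v**2*(-2 + v**2))
x(q, R) = -5 + R*q (x(q, R) = -2 + (-1*3 + q*R) = -2 + (-3 + R*q) = -5 + R*q)
3611 - x(31, f(-2)) = 3611 - (-5 + (-4 + (-2)**2*(-2 + (-2)**2))*31) = 3611 - (-5 + (-4 + 4*(-2 + 4))*31) = 3611 - (-5 + (-4 + 4*2)*31) = 3611 - (-5 + (-4 + 8)*31) = 3611 - (-5 + 4*31) = 3611 - (-5 + 124) = 3611 - 1*119 = 3611 - 119 = 3492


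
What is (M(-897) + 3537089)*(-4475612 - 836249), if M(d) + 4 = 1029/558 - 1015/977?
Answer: -3414285276625961951/181722 ≈ -1.8789e+13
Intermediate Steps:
M(d) = -580567/181722 (M(d) = -4 + (1029/558 - 1015/977) = -4 + (1029*(1/558) - 1015*1/977) = -4 + (343/186 - 1015/977) = -4 + 146321/181722 = -580567/181722)
(M(-897) + 3537089)*(-4475612 - 836249) = (-580567/181722 + 3537089)*(-4475612 - 836249) = (642766306691/181722)*(-5311861) = -3414285276625961951/181722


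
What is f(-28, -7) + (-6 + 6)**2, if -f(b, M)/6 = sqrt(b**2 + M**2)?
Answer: -42*sqrt(17) ≈ -173.17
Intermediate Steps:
f(b, M) = -6*sqrt(M**2 + b**2) (f(b, M) = -6*sqrt(b**2 + M**2) = -6*sqrt(M**2 + b**2))
f(-28, -7) + (-6 + 6)**2 = -6*sqrt((-7)**2 + (-28)**2) + (-6 + 6)**2 = -6*sqrt(49 + 784) + 0**2 = -42*sqrt(17) + 0 = -42*sqrt(17)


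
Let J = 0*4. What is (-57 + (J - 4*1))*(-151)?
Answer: 9211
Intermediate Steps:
J = 0
(-57 + (J - 4*1))*(-151) = (-57 + (0 - 4*1))*(-151) = (-57 + (0 - 4))*(-151) = (-57 - 4)*(-151) = -61*(-151) = 9211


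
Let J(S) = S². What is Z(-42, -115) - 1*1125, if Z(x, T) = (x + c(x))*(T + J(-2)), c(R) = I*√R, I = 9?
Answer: 3537 - 999*I*√42 ≈ 3537.0 - 6474.3*I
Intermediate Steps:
c(R) = 9*√R
Z(x, T) = (4 + T)*(x + 9*√x) (Z(x, T) = (x + 9*√x)*(T + (-2)²) = (x + 9*√x)*(T + 4) = (x + 9*√x)*(4 + T) = (4 + T)*(x + 9*√x))
Z(-42, -115) - 1*1125 = (4*(-42) + 36*√(-42) - 115*(-42) + 9*(-115)*√(-42)) - 1*1125 = (-168 + 36*(I*√42) + 4830 + 9*(-115)*(I*√42)) - 1125 = (-168 + 36*I*√42 + 4830 - 1035*I*√42) - 1125 = (4662 - 999*I*√42) - 1125 = 3537 - 999*I*√42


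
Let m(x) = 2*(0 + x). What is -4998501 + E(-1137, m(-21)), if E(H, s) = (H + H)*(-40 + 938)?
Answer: -7040553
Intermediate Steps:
m(x) = 2*x
E(H, s) = 1796*H (E(H, s) = (2*H)*898 = 1796*H)
-4998501 + E(-1137, m(-21)) = -4998501 + 1796*(-1137) = -4998501 - 2042052 = -7040553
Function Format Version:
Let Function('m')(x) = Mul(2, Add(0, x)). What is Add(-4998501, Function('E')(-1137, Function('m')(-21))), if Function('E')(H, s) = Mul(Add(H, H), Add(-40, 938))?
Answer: -7040553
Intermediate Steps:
Function('m')(x) = Mul(2, x)
Function('E')(H, s) = Mul(1796, H) (Function('E')(H, s) = Mul(Mul(2, H), 898) = Mul(1796, H))
Add(-4998501, Function('E')(-1137, Function('m')(-21))) = Add(-4998501, Mul(1796, -1137)) = Add(-4998501, -2042052) = -7040553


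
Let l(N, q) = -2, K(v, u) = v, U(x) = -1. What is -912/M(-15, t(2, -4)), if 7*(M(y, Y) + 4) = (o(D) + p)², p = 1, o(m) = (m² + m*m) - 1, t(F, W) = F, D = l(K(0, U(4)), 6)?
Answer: -532/3 ≈ -177.33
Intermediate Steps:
D = -2
o(m) = -1 + 2*m² (o(m) = (m² + m²) - 1 = 2*m² - 1 = -1 + 2*m²)
M(y, Y) = 36/7 (M(y, Y) = -4 + ((-1 + 2*(-2)²) + 1)²/7 = -4 + ((-1 + 2*4) + 1)²/7 = -4 + ((-1 + 8) + 1)²/7 = -4 + (7 + 1)²/7 = -4 + (⅐)*8² = -4 + (⅐)*64 = -4 + 64/7 = 36/7)
-912/M(-15, t(2, -4)) = -912/36/7 = -912*7/36 = -532/3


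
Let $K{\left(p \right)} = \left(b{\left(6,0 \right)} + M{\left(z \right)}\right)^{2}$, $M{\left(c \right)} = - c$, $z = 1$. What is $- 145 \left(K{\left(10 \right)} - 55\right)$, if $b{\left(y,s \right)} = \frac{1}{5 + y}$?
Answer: $\frac{950475}{121} \approx 7855.2$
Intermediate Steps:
$K{\left(p \right)} = \frac{100}{121}$ ($K{\left(p \right)} = \left(\frac{1}{5 + 6} - 1\right)^{2} = \left(\frac{1}{11} - 1\right)^{2} = \left(- \frac{10}{11}\right)^{2} = \frac{100}{121}$)
$- 145 \left(K{\left(10 \right)} - 55\right) = - 145 \left(\frac{100}{121} - 55\right) = \left(-145\right) \left(- \frac{6555}{121}\right) = \frac{950475}{121}$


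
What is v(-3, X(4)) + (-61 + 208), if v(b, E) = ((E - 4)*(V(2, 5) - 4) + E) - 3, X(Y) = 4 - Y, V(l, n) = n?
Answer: 140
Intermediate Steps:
v(b, E) = -7 + 2*E (v(b, E) = ((E - 4)*(5 - 4) + E) - 3 = ((-4 + E)*1 + E) - 3 = ((-4 + E) + E) - 3 = (-4 + 2*E) - 3 = -7 + 2*E)
v(-3, X(4)) + (-61 + 208) = (-7 + 2*(4 - 1*4)) + (-61 + 208) = (-7 + 2*(4 - 4)) + 147 = (-7 + 2*0) + 147 = (-7 + 0) + 147 = -7 + 147 = 140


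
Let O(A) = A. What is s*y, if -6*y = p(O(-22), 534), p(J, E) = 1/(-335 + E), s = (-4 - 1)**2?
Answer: -25/1194 ≈ -0.020938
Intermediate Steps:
s = 25 (s = (-5)**2 = 25)
y = -1/1194 (y = -1/(6*(-335 + 534)) = -1/6/199 = -1/6*1/199 = -1/1194 ≈ -0.00083752)
s*y = 25*(-1/1194) = -25/1194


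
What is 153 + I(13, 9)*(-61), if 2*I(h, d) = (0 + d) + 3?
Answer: -213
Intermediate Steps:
I(h, d) = 3/2 + d/2 (I(h, d) = ((0 + d) + 3)/2 = (d + 3)/2 = (3 + d)/2 = 3/2 + d/2)
153 + I(13, 9)*(-61) = 153 + (3/2 + (½)*9)*(-61) = 153 + (3/2 + 9/2)*(-61) = 153 + 6*(-61) = 153 - 366 = -213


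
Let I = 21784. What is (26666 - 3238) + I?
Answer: 45212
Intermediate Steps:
(26666 - 3238) + I = (26666 - 3238) + 21784 = 23428 + 21784 = 45212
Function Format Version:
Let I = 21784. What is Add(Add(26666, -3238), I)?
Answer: 45212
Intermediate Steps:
Add(Add(26666, -3238), I) = Add(Add(26666, -3238), 21784) = Add(23428, 21784) = 45212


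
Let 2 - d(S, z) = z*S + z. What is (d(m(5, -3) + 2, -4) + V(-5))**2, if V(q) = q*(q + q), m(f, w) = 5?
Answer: 7056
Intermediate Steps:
V(q) = 2*q**2 (V(q) = q*(2*q) = 2*q**2)
d(S, z) = 2 - z - S*z (d(S, z) = 2 - (z*S + z) = 2 - (S*z + z) = 2 - (z + S*z) = 2 + (-z - S*z) = 2 - z - S*z)
(d(m(5, -3) + 2, -4) + V(-5))**2 = ((2 - 1*(-4) - 1*(5 + 2)*(-4)) + 2*(-5)**2)**2 = ((2 + 4 - 1*7*(-4)) + 2*25)**2 = ((2 + 4 + 28) + 50)**2 = (34 + 50)**2 = 84**2 = 7056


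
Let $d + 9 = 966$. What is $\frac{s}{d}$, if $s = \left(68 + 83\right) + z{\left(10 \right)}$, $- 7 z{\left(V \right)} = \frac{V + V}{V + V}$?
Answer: $\frac{32}{203} \approx 0.15764$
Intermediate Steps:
$d = 957$ ($d = -9 + 966 = 957$)
$z{\left(V \right)} = - \frac{1}{7}$ ($z{\left(V \right)} = - \frac{\left(V + V\right) \frac{1}{V + V}}{7} = - \frac{2 V \frac{1}{2 V}}{7} = \left(- \frac{1}{7}\right) 1 = - \frac{1}{7}$)
$s = \frac{1056}{7}$ ($s = \left(68 + 83\right) - \frac{1}{7} = 151 - \frac{1}{7} = \frac{1056}{7} \approx 150.86$)
$\frac{s}{d} = \frac{1056}{7 \cdot 957} = \frac{1056}{7} \cdot \frac{1}{957} = \frac{32}{203}$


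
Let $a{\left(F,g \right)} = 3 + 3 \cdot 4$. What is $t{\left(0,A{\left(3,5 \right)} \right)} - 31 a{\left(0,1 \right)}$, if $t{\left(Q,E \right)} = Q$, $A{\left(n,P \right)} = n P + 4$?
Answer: $-465$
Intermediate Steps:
$A{\left(n,P \right)} = 4 + P n$ ($A{\left(n,P \right)} = P n + 4 = 4 + P n$)
$a{\left(F,g \right)} = 15$ ($a{\left(F,g \right)} = 3 + 12 = 15$)
$t{\left(0,A{\left(3,5 \right)} \right)} - 31 a{\left(0,1 \right)} = 0 - 465 = -465$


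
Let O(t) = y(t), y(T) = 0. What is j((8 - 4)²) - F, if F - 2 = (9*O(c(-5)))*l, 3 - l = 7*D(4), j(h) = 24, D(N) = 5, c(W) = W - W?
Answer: 22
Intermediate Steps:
c(W) = 0
O(t) = 0
l = -32 (l = 3 - 7*5 = 3 - 1*35 = 3 - 35 = -32)
F = 2 (F = 2 + (9*0)*(-32) = 2 + 0*(-32) = 2 + 0 = 2)
j((8 - 4)²) - F = 24 - 1*2 = 24 - 2 = 22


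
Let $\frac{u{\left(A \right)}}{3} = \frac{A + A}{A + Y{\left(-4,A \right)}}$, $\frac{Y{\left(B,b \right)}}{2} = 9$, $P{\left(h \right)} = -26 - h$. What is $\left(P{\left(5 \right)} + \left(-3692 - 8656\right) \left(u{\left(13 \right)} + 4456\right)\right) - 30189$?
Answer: $- \frac{1707603292}{31} \approx -5.5084 \cdot 10^{7}$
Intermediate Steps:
$Y{\left(B,b \right)} = 18$ ($Y{\left(B,b \right)} = 2 \cdot 9 = 18$)
$u{\left(A \right)} = \frac{6 A}{18 + A}$ ($u{\left(A \right)} = 3 \frac{A + A}{A + 18} = 3 \frac{2 A}{18 + A} = \frac{6 A}{18 + A}$)
$\left(P{\left(5 \right)} + \left(-3692 - 8656\right) \left(u{\left(13 \right)} + 4456\right)\right) - 30189 = \left(\left(-26 - 5\right) + \left(-3692 - 8656\right) \left(6 \cdot 13 \frac{1}{18 + 13} + 4456\right)\right) - 30189 = \left(\left(-26 - 5\right) - 12348 \left(6 \cdot 13 \cdot \frac{1}{31} + 4456\right)\right) - 30189 = \left(-31 - 12348 \left(6 \cdot 13 \cdot \frac{1}{31} + 4456\right)\right) - 30189 = \left(-31 - 12348 \left(\frac{78}{31} + 4456\right)\right) - 30189 = \left(-31 - \frac{1706666472}{31}\right) - 30189 = - \frac{1706667433}{31} - 30189 = - \frac{1707603292}{31}$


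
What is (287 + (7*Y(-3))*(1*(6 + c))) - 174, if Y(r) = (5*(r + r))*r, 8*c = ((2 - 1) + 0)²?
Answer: 15887/4 ≈ 3971.8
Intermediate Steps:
c = ⅛ (c = ((2 - 1) + 0)²/8 = (1 + 0)²/8 = (⅛)*1² = (⅛)*1 = ⅛ ≈ 0.12500)
Y(r) = 10*r² (Y(r) = (5*(2*r))*r = (10*r)*r = 10*r²)
(287 + (7*Y(-3))*(1*(6 + c))) - 174 = (287 + (7*(10*(-3)²))*(1*(6 + ⅛))) - 174 = (287 + (7*(10*9))*(1*(49/8))) - 174 = (287 + (7*90)*(49/8)) - 174 = (287 + 630*(49/8)) - 174 = (287 + 15435/4) - 174 = 16583/4 - 174 = 15887/4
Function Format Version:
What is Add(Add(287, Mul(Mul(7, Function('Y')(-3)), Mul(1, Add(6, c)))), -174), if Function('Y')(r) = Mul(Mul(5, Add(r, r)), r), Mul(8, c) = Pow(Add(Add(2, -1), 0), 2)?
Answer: Rational(15887, 4) ≈ 3971.8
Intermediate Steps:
c = Rational(1, 8) (c = Mul(Rational(1, 8), Pow(Add(Add(2, -1), 0), 2)) = Mul(Rational(1, 8), Pow(Add(1, 0), 2)) = Mul(Rational(1, 8), Pow(1, 2)) = Mul(Rational(1, 8), 1) = Rational(1, 8) ≈ 0.12500)
Function('Y')(r) = Mul(10, Pow(r, 2)) (Function('Y')(r) = Mul(Mul(5, Mul(2, r)), r) = Mul(Mul(10, r), r) = Mul(10, Pow(r, 2)))
Add(Add(287, Mul(Mul(7, Function('Y')(-3)), Mul(1, Add(6, c)))), -174) = Add(Add(287, Mul(Mul(7, Mul(10, Pow(-3, 2))), Mul(1, Add(6, Rational(1, 8))))), -174) = Add(Add(287, Mul(Mul(7, Mul(10, 9)), Mul(1, Rational(49, 8)))), -174) = Add(Add(287, Mul(Mul(7, 90), Rational(49, 8))), -174) = Add(Add(287, Mul(630, Rational(49, 8))), -174) = Add(Add(287, Rational(15435, 4)), -174) = Add(Rational(16583, 4), -174) = Rational(15887, 4)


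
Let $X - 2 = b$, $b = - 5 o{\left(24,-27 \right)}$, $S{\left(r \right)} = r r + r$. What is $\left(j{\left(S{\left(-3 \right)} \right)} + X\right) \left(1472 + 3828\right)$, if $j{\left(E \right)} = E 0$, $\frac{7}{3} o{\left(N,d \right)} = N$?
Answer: $- \frac{1833800}{7} \approx -2.6197 \cdot 10^{5}$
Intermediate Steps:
$o{\left(N,d \right)} = \frac{3 N}{7}$
$S{\left(r \right)} = r + r^{2}$ ($S{\left(r \right)} = r^{2} + r = r + r^{2}$)
$j{\left(E \right)} = 0$
$b = - \frac{360}{7}$ ($b = - 5 \cdot \frac{3}{7} \cdot 24 = \left(-5\right) \frac{72}{7} = - \frac{360}{7} \approx -51.429$)
$X = - \frac{346}{7}$ ($X = 2 - \frac{360}{7} = - \frac{346}{7} \approx -49.429$)
$\left(j{\left(S{\left(-3 \right)} \right)} + X\right) \left(1472 + 3828\right) = \left(0 - \frac{346}{7}\right) \left(1472 + 3828\right) = \left(- \frac{346}{7}\right) 5300 = - \frac{1833800}{7}$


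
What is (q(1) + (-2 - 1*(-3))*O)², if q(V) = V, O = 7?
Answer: 64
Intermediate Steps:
(q(1) + (-2 - 1*(-3))*O)² = (1 + (-2 - 1*(-3))*7)² = (1 + (-2 + 3)*7)² = (1 + 1*7)² = (1 + 7)² = 8² = 64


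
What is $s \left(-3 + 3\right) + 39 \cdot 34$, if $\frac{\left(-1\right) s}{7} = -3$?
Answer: $1326$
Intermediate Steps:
$s = 21$ ($s = \left(-7\right) \left(-3\right) = 21$)
$s \left(-3 + 3\right) + 39 \cdot 34 = 21 \left(-3 + 3\right) + 39 \cdot 34 = 21 \cdot 0 + 1326 = 0 + 1326 = 1326$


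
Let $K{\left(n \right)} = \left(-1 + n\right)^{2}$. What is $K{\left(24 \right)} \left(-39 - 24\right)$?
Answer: $-33327$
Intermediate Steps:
$K{\left(24 \right)} \left(-39 - 24\right) = \left(-1 + 24\right)^{2} \left(-39 - 24\right) = 23^{2} \left(-39 - 24\right) = 529 \left(-63\right) = -33327$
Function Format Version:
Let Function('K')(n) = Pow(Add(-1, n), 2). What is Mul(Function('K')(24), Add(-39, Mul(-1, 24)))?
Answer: -33327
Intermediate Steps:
Mul(Function('K')(24), Add(-39, Mul(-1, 24))) = Mul(Pow(Add(-1, 24), 2), Add(-39, Mul(-1, 24))) = Mul(Pow(23, 2), Add(-39, -24)) = Mul(529, -63) = -33327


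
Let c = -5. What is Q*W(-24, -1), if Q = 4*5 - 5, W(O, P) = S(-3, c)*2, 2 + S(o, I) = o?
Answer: -150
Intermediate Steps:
S(o, I) = -2 + o
W(O, P) = -10 (W(O, P) = (-2 - 3)*2 = -5*2 = -10)
Q = 15 (Q = 20 - 5 = 15)
Q*W(-24, -1) = 15*(-10) = -150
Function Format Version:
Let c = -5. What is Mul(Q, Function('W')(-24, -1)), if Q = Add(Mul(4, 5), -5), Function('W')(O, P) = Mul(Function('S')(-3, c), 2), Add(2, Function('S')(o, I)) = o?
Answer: -150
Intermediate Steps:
Function('S')(o, I) = Add(-2, o)
Function('W')(O, P) = -10 (Function('W')(O, P) = Mul(Add(-2, -3), 2) = Mul(-5, 2) = -10)
Q = 15 (Q = Add(20, -5) = 15)
Mul(Q, Function('W')(-24, -1)) = Mul(15, -10) = -150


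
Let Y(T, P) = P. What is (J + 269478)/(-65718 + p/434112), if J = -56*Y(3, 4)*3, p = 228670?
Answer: -58345955136/14264371873 ≈ -4.0903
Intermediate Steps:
J = -672 (J = -56*4*3 = -224*3 = -672)
(J + 269478)/(-65718 + p/434112) = (-672 + 269478)/(-65718 + 228670/434112) = 268806/(-65718 + 228670*(1/434112)) = 268806/(-65718 + 114335/217056) = 268806/(-14264371873/217056) = 268806*(-217056/14264371873) = -58345955136/14264371873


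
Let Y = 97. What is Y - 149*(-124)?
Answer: 18573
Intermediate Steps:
Y - 149*(-124) = 97 - 149*(-124) = 97 + 18476 = 18573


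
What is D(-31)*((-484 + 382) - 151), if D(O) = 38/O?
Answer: 9614/31 ≈ 310.13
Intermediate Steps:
D(-31)*((-484 + 382) - 151) = (38/(-31))*((-484 + 382) - 151) = (38*(-1/31))*(-102 - 151) = -38/31*(-253) = 9614/31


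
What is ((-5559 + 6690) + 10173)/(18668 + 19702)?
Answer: 1884/6395 ≈ 0.29461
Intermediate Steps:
((-5559 + 6690) + 10173)/(18668 + 19702) = (1131 + 10173)/38370 = 11304*(1/38370) = 1884/6395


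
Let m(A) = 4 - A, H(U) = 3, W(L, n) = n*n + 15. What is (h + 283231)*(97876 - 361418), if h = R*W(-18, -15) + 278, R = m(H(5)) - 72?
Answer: -70225773198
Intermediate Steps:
W(L, n) = 15 + n**2 (W(L, n) = n**2 + 15 = 15 + n**2)
R = -71 (R = (4 - 1*3) - 72 = (4 - 3) - 72 = 1 - 72 = -71)
h = -16762 (h = -71*(15 + (-15)**2) + 278 = -71*(15 + 225) + 278 = -71*240 + 278 = -17040 + 278 = -16762)
(h + 283231)*(97876 - 361418) = (-16762 + 283231)*(97876 - 361418) = 266469*(-263542) = -70225773198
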